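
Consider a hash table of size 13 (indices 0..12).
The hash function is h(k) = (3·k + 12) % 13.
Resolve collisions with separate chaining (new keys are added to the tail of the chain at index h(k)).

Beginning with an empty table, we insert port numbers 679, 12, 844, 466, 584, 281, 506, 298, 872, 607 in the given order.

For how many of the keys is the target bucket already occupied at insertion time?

4

679 → bucket 8
12 → bucket 9
844 → bucket 9 (collision)
466 → bucket 6
584 → bucket 9 (collision)
281 → bucket 10
506 → bucket 9 (collision)
298 → bucket 9 (collision)
872 → bucket 2
607 → bucket 0
Final buckets:
0: 607
1: —
2: 872
3: —
4: —
5: —
6: 466
7: —
8: 679
9: 12 -> 844 -> 584 -> 506 -> 298
10: 281
11: —
12: —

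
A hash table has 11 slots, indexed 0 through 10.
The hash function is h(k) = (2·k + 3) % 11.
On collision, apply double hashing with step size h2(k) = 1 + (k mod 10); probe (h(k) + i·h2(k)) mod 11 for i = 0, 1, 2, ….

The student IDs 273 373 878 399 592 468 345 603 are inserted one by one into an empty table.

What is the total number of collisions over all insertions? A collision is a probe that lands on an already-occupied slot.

3

273: h=10 → slot 10
373: h=1 → slot 1
878: h=10, h2=9, probe 10,8 → slot 8
399: h=9 → slot 9
592: h=10, h2=3, probe 10,2 → slot 2
468: h=4 → slot 4
345: h=0 → slot 0
603: h=10, h2=4, probe 10,3 → slot 3
Table: [345, 373, 592, 603, 468, ∅, ∅, ∅, 878, 399, 273]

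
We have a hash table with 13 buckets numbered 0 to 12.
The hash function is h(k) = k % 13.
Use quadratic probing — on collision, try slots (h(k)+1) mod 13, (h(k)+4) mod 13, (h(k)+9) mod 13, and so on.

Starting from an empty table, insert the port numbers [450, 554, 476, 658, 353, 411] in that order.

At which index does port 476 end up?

450 hashes to 8; slot 8 is free => place at 8.
554 hashes to 8; 8 taken => place at 9.
476 hashes to 8; 8,9 taken => place at 12.
658 hashes to 8; 8,9,12 taken => place at 4.
353 hashes to 2; slot 2 is free => place at 2.
411 hashes to 8; 8,9,12,4 taken => place at 11.
Table: [., ., 353, ., 658, ., ., ., 450, 554, ., 411, 476]

12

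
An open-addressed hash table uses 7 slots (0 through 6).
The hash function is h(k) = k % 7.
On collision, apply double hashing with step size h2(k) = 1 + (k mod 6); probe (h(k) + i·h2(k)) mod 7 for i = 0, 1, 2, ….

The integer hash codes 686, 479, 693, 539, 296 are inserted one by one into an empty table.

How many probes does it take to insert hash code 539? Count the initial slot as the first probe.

Insert 686: h=0, slot 0 empty → index 0.
Insert 479: h=3, slot 3 empty → index 3.
Insert 693: h=0, h2=4, slot 0 occupied → index 4.
Insert 539: h=0, h2=6, slot 0 occupied → index 6.
Insert 296: h=2, slot 2 empty → index 2.
Table: [686, ∅, 296, 479, 693, ∅, 539]

2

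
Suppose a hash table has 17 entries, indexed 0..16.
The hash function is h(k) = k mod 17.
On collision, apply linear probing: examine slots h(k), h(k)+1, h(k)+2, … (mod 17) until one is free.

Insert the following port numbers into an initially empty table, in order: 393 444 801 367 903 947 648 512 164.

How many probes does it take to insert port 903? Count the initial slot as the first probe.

393 hashes to 2; slot 2 is free → place at 2.
444 hashes to 2; 2 taken → place at 3.
801 hashes to 2; 2,3 taken → place at 4.
367 hashes to 10; slot 10 is free → place at 10.
903 hashes to 2; 2,3,4 taken → place at 5.
947 hashes to 12; slot 12 is free → place at 12.
648 hashes to 2; 2,3,4,5 taken → place at 6.
512 hashes to 2; 2,3,4,5,6 taken → place at 7.
164 hashes to 11; slot 11 is free → place at 11.
Table: [∅, ∅, 393, 444, 801, 903, 648, 512, ∅, ∅, 367, 164, 947, ∅, ∅, ∅, ∅]

4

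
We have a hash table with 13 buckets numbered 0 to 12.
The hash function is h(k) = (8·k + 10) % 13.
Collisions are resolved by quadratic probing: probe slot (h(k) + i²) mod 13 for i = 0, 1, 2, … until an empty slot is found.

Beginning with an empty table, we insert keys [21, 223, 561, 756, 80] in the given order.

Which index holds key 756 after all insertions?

4

21: h=9 -> slot 9
223: h=0 -> slot 0
561: h=0, probe 0,1 -> slot 1
756: h=0, probe 0,1,4 -> slot 4
80: h=0, probe 0,1,4,9,3 -> slot 3
Table: [223, 561, -, 80, 756, -, -, -, -, 21, -, -, -]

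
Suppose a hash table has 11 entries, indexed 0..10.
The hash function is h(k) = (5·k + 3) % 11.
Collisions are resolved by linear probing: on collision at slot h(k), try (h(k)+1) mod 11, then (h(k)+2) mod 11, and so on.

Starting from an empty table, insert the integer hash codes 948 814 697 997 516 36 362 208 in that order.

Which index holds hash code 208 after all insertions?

0

948: h=2 => slot 2
814: h=3 => slot 3
697: h=1 => slot 1
997: h=5 => slot 5
516: h=9 => slot 9
36: h=7 => slot 7
362: h=9, probe 9,10 => slot 10
208: h=9, probe 9,10,0 => slot 0
Table: [208, 697, 948, 814, _, 997, _, 36, _, 516, 362]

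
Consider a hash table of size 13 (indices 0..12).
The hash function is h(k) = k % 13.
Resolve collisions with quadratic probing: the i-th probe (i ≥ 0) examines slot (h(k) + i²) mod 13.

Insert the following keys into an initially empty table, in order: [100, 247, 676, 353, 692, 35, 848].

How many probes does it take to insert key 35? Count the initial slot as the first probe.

Insert 100: h=9, slot 9 empty -> index 9.
Insert 247: h=0, slot 0 empty -> index 0.
Insert 676: h=0, slot 0 occupied -> index 1.
Insert 353: h=2, slot 2 empty -> index 2.
Insert 692: h=3, slot 3 empty -> index 3.
Insert 35: h=9, slot 9 occupied -> index 10.
Insert 848: h=3, slot 3 occupied -> index 4.
Table: [247, 676, 353, 692, 848, -, -, -, -, 100, 35, -, -]

2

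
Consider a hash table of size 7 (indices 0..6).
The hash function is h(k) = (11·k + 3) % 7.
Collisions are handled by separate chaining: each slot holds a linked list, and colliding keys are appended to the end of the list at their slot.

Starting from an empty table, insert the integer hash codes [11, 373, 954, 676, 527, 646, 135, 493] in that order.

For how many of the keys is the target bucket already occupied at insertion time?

5

11 → bucket 5
373 → bucket 4
954 → bucket 4 (collision)
676 → bucket 5 (collision)
527 → bucket 4 (collision)
646 → bucket 4 (collision)
135 → bucket 4 (collision)
493 → bucket 1
Final buckets:
0: —
1: 493
2: —
3: —
4: 373 -> 954 -> 527 -> 646 -> 135
5: 11 -> 676
6: —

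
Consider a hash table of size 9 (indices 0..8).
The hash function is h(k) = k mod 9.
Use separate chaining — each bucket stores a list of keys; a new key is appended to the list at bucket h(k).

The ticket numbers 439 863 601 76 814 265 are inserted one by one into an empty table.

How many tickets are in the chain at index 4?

Insert 439: h=7, bucket 7 empty → new chain.
Insert 863: h=8, bucket 8 empty → new chain.
Insert 601: h=7, bucket 7 nonempty → append to chain.
Insert 76: h=4, bucket 4 empty → new chain.
Insert 814: h=4, bucket 4 nonempty → append to chain.
Insert 265: h=4, bucket 4 nonempty → append to chain.
Final buckets:
0: _
1: _
2: _
3: _
4: 76 -> 814 -> 265
5: _
6: _
7: 439 -> 601
8: 863

3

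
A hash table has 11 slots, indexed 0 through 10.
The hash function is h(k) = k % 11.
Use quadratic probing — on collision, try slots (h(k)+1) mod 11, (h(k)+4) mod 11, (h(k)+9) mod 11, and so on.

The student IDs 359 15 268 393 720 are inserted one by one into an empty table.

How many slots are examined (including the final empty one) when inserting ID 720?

2

Insert 359: h=7, slot 7 empty -> index 7.
Insert 15: h=4, slot 4 empty -> index 4.
Insert 268: h=4, slot 4 occupied -> index 5.
Insert 393: h=8, slot 8 empty -> index 8.
Insert 720: h=5, slot 5 occupied -> index 6.
Table: [_, _, _, _, 15, 268, 720, 359, 393, _, _]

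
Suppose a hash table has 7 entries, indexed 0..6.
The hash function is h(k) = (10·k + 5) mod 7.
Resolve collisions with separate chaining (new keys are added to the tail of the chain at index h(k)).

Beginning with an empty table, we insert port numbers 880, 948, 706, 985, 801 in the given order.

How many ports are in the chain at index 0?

880 -> bucket 6
948 -> bucket 0
706 -> bucket 2
985 -> bucket 6 (collision)
801 -> bucket 0 (collision)
Final buckets:
0: 948 -> 801
1: _
2: 706
3: _
4: _
5: _
6: 880 -> 985

2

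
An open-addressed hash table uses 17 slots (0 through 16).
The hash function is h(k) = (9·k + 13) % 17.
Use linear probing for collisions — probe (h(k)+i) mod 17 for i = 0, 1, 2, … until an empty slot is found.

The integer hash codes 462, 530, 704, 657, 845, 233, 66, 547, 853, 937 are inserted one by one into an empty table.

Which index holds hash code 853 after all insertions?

11

462: h=6 → slot 6
530: h=6, probe 6,7 → slot 7
704: h=8 → slot 8
657: h=10 → slot 10
845: h=2 → slot 2
233: h=2, probe 2,3 → slot 3
66: h=12 → slot 12
547: h=6, probe 6,7,8,9 → slot 9
853: h=6, probe 6,7,8,9,10,11 → slot 11
937: h=14 → slot 14
Table: [_, _, 845, 233, _, _, 462, 530, 704, 547, 657, 853, 66, _, 937, _, _]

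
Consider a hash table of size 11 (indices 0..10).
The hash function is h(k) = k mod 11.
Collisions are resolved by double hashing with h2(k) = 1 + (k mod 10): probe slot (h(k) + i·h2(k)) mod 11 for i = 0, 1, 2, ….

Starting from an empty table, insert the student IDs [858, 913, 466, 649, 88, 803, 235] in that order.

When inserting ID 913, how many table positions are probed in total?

2

Insert 858: h=0, slot 0 empty => index 0.
Insert 913: h=0, h2=4, slot 0 occupied => index 4.
Insert 466: h=4, h2=7, slots 4,0 occupied => index 7.
Insert 649: h=0, h2=10, slot 0 occupied => index 10.
Insert 88: h=0, h2=9, slot 0 occupied => index 9.
Insert 803: h=0, h2=4, slots 0,4 occupied => index 8.
Insert 235: h=4, h2=6, slots 4,10 occupied => index 5.
Table: [858, _, _, _, 913, 235, _, 466, 803, 88, 649]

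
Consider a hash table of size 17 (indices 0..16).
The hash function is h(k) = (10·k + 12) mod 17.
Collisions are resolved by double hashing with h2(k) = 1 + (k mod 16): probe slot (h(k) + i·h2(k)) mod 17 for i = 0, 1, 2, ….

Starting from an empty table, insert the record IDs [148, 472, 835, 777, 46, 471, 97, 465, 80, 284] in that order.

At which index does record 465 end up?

Insert 148: h=13, slot 13 empty → index 13.
Insert 472: h=6, slot 6 empty → index 6.
Insert 835: h=15, slot 15 empty → index 15.
Insert 777: h=13, h2=10, slots 13,6 occupied → index 16.
Insert 46: h=13, h2=15, slot 13 occupied → index 11.
Insert 471: h=13, h2=8, slot 13 occupied → index 4.
Insert 97: h=13, h2=2, slots 13,15 occupied → index 0.
Insert 465: h=4, h2=2, slots 4,6 occupied → index 8.
Insert 80: h=13, h2=1, slot 13 occupied → index 14.
Insert 284: h=13, h2=13, slot 13 occupied → index 9.
Table: [97, ., ., ., 471, ., 472, ., 465, 284, ., 46, ., 148, 80, 835, 777]

8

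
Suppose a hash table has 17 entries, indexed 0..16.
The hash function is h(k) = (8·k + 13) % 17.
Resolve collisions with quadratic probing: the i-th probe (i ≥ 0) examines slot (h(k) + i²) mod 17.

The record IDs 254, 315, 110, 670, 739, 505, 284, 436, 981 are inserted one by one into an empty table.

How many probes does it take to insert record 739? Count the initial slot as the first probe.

2

254: h=5 => slot 5
315: h=0 => slot 0
110: h=9 => slot 9
670: h=1 => slot 1
739: h=9, probe 9,10 => slot 10
505: h=7 => slot 7
284: h=7, probe 7,8 => slot 8
436: h=16 => slot 16
981: h=7, probe 7,8,11 => slot 11
Table: [315, 670, ., ., ., 254, ., 505, 284, 110, 739, 981, ., ., ., ., 436]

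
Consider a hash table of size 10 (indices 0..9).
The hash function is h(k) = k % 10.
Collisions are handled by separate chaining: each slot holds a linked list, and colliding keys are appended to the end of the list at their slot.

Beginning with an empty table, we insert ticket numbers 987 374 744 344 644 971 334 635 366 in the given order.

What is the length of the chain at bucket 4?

987 -> bucket 7
374 -> bucket 4
744 -> bucket 4 (collision)
344 -> bucket 4 (collision)
644 -> bucket 4 (collision)
971 -> bucket 1
334 -> bucket 4 (collision)
635 -> bucket 5
366 -> bucket 6
Final buckets:
0: -
1: 971
2: -
3: -
4: 374 -> 744 -> 344 -> 644 -> 334
5: 635
6: 366
7: 987
8: -
9: -

5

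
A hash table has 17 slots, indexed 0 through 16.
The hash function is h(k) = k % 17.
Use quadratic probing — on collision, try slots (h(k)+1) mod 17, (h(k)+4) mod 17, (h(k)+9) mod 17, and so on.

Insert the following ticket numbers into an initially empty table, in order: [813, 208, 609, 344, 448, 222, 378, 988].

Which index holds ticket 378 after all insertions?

8

Insert 813: h=14, slot 14 empty -> index 14.
Insert 208: h=4, slot 4 empty -> index 4.
Insert 609: h=14, slot 14 occupied -> index 15.
Insert 344: h=4, slot 4 occupied -> index 5.
Insert 448: h=6, slot 6 empty -> index 6.
Insert 222: h=1, slot 1 empty -> index 1.
Insert 378: h=4, slots 4,5 occupied -> index 8.
Insert 988: h=2, slot 2 empty -> index 2.
Table: [-, 222, 988, -, 208, 344, 448, -, 378, -, -, -, -, -, 813, 609, -]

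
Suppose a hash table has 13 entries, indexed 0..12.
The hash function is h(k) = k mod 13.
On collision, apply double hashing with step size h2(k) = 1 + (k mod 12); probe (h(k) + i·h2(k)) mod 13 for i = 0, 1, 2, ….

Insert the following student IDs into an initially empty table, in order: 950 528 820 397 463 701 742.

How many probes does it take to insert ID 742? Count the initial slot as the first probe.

3

Insert 950: h=1, slot 1 empty => index 1.
Insert 528: h=8, slot 8 empty => index 8.
Insert 820: h=1, h2=5, slot 1 occupied => index 6.
Insert 397: h=7, slot 7 empty => index 7.
Insert 463: h=8, h2=8, slot 8 occupied => index 3.
Insert 701: h=12, slot 12 empty => index 12.
Insert 742: h=1, h2=11, slots 1,12 occupied => index 10.
Table: [∅, 950, ∅, 463, ∅, ∅, 820, 397, 528, ∅, 742, ∅, 701]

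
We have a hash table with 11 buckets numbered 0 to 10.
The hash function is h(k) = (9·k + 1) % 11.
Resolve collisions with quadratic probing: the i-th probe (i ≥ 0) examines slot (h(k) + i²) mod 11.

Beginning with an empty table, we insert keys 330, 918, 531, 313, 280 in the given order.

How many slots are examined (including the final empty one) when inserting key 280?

4

330 hashes to 1; slot 1 is free => place at 1.
918 hashes to 2; slot 2 is free => place at 2.
531 hashes to 6; slot 6 is free => place at 6.
313 hashes to 2; 2 taken => place at 3.
280 hashes to 2; 2,3,6 taken => place at 0.
Table: [280, 330, 918, 313, -, -, 531, -, -, -, -]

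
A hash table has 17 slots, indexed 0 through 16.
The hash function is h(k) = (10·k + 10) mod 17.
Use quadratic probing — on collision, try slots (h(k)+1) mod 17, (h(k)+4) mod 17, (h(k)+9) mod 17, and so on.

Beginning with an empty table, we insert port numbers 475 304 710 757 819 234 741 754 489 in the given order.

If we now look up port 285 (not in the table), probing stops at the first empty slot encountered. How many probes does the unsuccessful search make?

5

Insert 475: h=0, slot 0 empty => index 0.
Insert 304: h=7, slot 7 empty => index 7.
Insert 710: h=4, slot 4 empty => index 4.
Insert 757: h=15, slot 15 empty => index 15.
Insert 819: h=6, slot 6 empty => index 6.
Insert 234: h=4, slot 4 occupied => index 5.
Insert 741: h=8, slot 8 empty => index 8.
Insert 754: h=2, slot 2 empty => index 2.
Insert 489: h=4, slots 4,5,8 occupied => index 13.
Table: [475, —, 754, —, 710, 234, 819, 304, 741, —, —, —, —, 489, —, 757, —]
Lookup 285: h=4, probe 4,5,8,13,3 → slot 3 empty, not found.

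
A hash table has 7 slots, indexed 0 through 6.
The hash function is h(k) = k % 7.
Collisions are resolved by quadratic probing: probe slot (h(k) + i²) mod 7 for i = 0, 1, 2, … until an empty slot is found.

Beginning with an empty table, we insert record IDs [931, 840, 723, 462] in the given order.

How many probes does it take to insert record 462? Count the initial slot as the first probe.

931 hashes to 0; slot 0 is free -> place at 0.
840 hashes to 0; 0 taken -> place at 1.
723 hashes to 2; slot 2 is free -> place at 2.
462 hashes to 0; 0,1 taken -> place at 4.
Table: [931, 840, 723, ., 462, ., .]

3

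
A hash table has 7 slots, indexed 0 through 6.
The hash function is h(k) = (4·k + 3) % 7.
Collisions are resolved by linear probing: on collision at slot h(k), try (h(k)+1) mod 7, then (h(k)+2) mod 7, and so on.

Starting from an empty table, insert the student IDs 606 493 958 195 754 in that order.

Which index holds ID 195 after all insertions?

606: h=5 -> slot 5
493: h=1 -> slot 1
958: h=6 -> slot 6
195: h=6, probe 6,0 -> slot 0
754: h=2 -> slot 2
Table: [195, 493, 754, -, -, 606, 958]

0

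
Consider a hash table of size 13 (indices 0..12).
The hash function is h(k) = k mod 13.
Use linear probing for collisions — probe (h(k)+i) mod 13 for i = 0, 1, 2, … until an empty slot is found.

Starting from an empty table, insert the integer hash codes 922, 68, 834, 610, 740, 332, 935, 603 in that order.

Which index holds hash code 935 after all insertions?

922: h=12 → slot 12
68: h=3 → slot 3
834: h=2 → slot 2
610: h=12, probe 12,0 → slot 0
740: h=12, probe 12,0,1 → slot 1
332: h=7 → slot 7
935: h=12, probe 12,0,1,2,3,4 → slot 4
603: h=5 → slot 5
Table: [610, 740, 834, 68, 935, 603, ., 332, ., ., ., ., 922]

4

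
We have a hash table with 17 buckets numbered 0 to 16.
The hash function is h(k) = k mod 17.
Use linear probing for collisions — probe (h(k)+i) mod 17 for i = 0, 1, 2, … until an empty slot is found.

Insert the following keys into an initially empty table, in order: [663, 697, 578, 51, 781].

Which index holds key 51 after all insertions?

663 hashes to 0; slot 0 is free => place at 0.
697 hashes to 0; 0 taken => place at 1.
578 hashes to 0; 0,1 taken => place at 2.
51 hashes to 0; 0,1,2 taken => place at 3.
781 hashes to 16; slot 16 is free => place at 16.
Table: [663, 697, 578, 51, —, —, —, —, —, —, —, —, —, —, —, —, 781]

3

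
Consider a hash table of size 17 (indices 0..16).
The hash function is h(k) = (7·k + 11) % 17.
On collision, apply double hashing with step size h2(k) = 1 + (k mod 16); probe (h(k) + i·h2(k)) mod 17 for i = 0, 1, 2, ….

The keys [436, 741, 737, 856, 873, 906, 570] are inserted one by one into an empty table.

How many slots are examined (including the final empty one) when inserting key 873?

2

436 hashes to 3; slot 3 is free -> place at 3.
741 hashes to 13; slot 13 is free -> place at 13.
737 hashes to 2; slot 2 is free -> place at 2.
856 hashes to 2, h2=9; 2 taken -> place at 11.
873 hashes to 2, h2=10; 2 taken -> place at 12.
906 hashes to 12, h2=11; 12 taken -> place at 6.
570 hashes to 6, h2=11; 6 taken -> place at 0.
Table: [570, ., 737, 436, ., ., 906, ., ., ., ., 856, 873, 741, ., ., .]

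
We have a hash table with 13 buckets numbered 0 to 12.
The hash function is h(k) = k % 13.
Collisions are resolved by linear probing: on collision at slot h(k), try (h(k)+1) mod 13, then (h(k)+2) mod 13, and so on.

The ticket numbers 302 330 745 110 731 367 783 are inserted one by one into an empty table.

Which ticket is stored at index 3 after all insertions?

302 hashes to 3; slot 3 is free → place at 3.
330 hashes to 5; slot 5 is free → place at 5.
745 hashes to 4; slot 4 is free → place at 4.
110 hashes to 6; slot 6 is free → place at 6.
731 hashes to 3; 3,4,5,6 taken → place at 7.
367 hashes to 3; 3,4,5,6,7 taken → place at 8.
783 hashes to 3; 3,4,5,6,7,8 taken → place at 9.
Table: [., ., ., 302, 745, 330, 110, 731, 367, 783, ., ., .]

302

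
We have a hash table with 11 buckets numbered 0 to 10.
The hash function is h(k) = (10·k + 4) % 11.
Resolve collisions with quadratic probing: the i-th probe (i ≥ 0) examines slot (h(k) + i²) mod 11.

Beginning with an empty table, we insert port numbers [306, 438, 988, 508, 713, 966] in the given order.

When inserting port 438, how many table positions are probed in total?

2

Insert 306: h=6, slot 6 empty → index 6.
Insert 438: h=6, slot 6 occupied → index 7.
Insert 988: h=6, slots 6,7 occupied → index 10.
Insert 508: h=2, slot 2 empty → index 2.
Insert 713: h=6, slots 6,7,10 occupied → index 4.
Insert 966: h=6, slots 6,7,10,4 occupied → index 0.
Table: [966, -, 508, -, 713, -, 306, 438, -, -, 988]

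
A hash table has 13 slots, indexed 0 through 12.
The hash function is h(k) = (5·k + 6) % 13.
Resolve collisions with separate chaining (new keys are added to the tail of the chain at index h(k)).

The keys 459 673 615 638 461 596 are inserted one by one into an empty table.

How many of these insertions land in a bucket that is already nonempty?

1

459 → bucket 0
673 → bucket 4
615 → bucket 0 (collision)
638 → bucket 11
461 → bucket 10
596 → bucket 9
Final buckets:
0: 459 -> 615
1: —
2: —
3: —
4: 673
5: —
6: —
7: —
8: —
9: 596
10: 461
11: 638
12: —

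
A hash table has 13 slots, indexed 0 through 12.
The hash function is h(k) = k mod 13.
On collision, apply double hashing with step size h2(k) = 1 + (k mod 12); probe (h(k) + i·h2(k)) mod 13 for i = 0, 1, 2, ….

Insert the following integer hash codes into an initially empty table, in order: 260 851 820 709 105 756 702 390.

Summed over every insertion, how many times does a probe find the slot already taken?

260 hashes to 0; slot 0 is free => place at 0.
851 hashes to 6; slot 6 is free => place at 6.
820 hashes to 1; slot 1 is free => place at 1.
709 hashes to 7; slot 7 is free => place at 7.
105 hashes to 1, h2=10; 1 taken => place at 11.
756 hashes to 2; slot 2 is free => place at 2.
702 hashes to 0, h2=7; 0,7,1 taken => place at 8.
390 hashes to 0, h2=7; 0,7,1,8,2 taken => place at 9.
Table: [260, 820, 756, ., ., ., 851, 709, 702, 390, ., 105, .]

9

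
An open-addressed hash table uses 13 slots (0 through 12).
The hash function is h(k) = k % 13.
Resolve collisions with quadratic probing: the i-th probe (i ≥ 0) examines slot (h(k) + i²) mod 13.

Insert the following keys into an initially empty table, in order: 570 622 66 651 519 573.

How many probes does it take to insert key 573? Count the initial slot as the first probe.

3

570 hashes to 11; slot 11 is free => place at 11.
622 hashes to 11; 11 taken => place at 12.
66 hashes to 1; slot 1 is free => place at 1.
651 hashes to 1; 1 taken => place at 2.
519 hashes to 12; 12 taken => place at 0.
573 hashes to 1; 1,2 taken => place at 5.
Table: [519, 66, 651, _, _, 573, _, _, _, _, _, 570, 622]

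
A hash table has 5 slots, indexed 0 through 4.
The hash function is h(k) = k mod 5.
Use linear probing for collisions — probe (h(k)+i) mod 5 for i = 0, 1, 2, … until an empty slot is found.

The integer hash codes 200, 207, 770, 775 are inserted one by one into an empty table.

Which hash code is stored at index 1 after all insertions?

770

200 hashes to 0; slot 0 is free -> place at 0.
207 hashes to 2; slot 2 is free -> place at 2.
770 hashes to 0; 0 taken -> place at 1.
775 hashes to 0; 0,1,2 taken -> place at 3.
Table: [200, 770, 207, 775, -]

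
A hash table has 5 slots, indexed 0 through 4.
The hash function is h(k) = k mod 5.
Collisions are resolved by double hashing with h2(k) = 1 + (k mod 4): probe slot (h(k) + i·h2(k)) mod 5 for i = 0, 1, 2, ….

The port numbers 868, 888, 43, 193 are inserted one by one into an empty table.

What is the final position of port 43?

2

868: h=3 → slot 3
888: h=3, h2=1, probe 3,4 → slot 4
43: h=3, h2=4, probe 3,2 → slot 2
193: h=3, h2=2, probe 3,0 → slot 0
Table: [193, _, 43, 868, 888]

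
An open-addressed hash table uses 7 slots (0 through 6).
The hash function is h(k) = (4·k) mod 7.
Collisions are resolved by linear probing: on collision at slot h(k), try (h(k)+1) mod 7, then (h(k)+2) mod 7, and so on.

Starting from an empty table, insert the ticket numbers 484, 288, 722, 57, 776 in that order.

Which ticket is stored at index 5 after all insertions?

288

484: h=4 → slot 4
288: h=4, probe 4,5 → slot 5
722: h=4, probe 4,5,6 → slot 6
57: h=4, probe 4,5,6,0 → slot 0
776: h=3 → slot 3
Table: [57, _, _, 776, 484, 288, 722]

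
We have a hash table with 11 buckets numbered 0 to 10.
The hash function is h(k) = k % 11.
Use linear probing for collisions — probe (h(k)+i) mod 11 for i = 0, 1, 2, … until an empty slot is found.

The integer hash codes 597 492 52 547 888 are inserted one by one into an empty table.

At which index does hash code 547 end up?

10

Insert 597: h=3, slot 3 empty -> index 3.
Insert 492: h=8, slot 8 empty -> index 8.
Insert 52: h=8, slot 8 occupied -> index 9.
Insert 547: h=8, slots 8,9 occupied -> index 10.
Insert 888: h=8, slots 8,9,10 occupied -> index 0.
Table: [888, -, -, 597, -, -, -, -, 492, 52, 547]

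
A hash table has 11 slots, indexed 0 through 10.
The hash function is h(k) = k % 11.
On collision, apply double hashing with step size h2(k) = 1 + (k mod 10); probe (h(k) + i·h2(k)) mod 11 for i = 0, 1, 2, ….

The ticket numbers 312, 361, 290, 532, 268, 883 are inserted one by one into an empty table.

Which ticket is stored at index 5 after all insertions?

290

312 hashes to 4; slot 4 is free -> place at 4.
361 hashes to 9; slot 9 is free -> place at 9.
290 hashes to 4, h2=1; 4 taken -> place at 5.
532 hashes to 4, h2=3; 4 taken -> place at 7.
268 hashes to 4, h2=9; 4 taken -> place at 2.
883 hashes to 3; slot 3 is free -> place at 3.
Table: [∅, ∅, 268, 883, 312, 290, ∅, 532, ∅, 361, ∅]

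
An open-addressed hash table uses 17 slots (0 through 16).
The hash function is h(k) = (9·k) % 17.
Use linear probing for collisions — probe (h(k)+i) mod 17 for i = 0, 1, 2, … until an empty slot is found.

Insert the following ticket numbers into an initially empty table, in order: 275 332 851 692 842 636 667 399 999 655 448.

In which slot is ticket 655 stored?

275: h=10 -> slot 10
332: h=13 -> slot 13
851: h=9 -> slot 9
692: h=6 -> slot 6
842: h=13, probe 13,14 -> slot 14
636: h=12 -> slot 12
667: h=2 -> slot 2
399: h=4 -> slot 4
999: h=15 -> slot 15
655: h=13, probe 13,14,15,16 -> slot 16
448: h=3 -> slot 3
Table: [—, —, 667, 448, 399, —, 692, —, —, 851, 275, —, 636, 332, 842, 999, 655]

16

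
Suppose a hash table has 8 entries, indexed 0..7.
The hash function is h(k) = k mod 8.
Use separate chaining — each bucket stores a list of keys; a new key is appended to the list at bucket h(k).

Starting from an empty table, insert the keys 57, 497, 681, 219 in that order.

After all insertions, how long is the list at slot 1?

3

57 → bucket 1
497 → bucket 1 (collision)
681 → bucket 1 (collision)
219 → bucket 3
Final buckets:
0: —
1: 57 -> 497 -> 681
2: —
3: 219
4: —
5: —
6: —
7: —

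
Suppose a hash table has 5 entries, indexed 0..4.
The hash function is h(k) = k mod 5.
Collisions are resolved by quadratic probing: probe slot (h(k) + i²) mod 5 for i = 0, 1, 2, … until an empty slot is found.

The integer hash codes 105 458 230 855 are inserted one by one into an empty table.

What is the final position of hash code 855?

Insert 105: h=0, slot 0 empty -> index 0.
Insert 458: h=3, slot 3 empty -> index 3.
Insert 230: h=0, slot 0 occupied -> index 1.
Insert 855: h=0, slots 0,1 occupied -> index 4.
Table: [105, 230, ., 458, 855]

4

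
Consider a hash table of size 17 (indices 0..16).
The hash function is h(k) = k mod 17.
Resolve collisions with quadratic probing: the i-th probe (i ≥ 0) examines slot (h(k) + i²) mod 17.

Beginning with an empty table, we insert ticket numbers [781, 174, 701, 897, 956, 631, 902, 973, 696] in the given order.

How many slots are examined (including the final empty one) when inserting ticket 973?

5

781: h=16 => slot 16
174: h=4 => slot 4
701: h=4, probe 4,5 => slot 5
897: h=13 => slot 13
956: h=4, probe 4,5,8 => slot 8
631: h=2 => slot 2
902: h=1 => slot 1
973: h=4, probe 4,5,8,13,3 => slot 3
696: h=16, probe 16,0 => slot 0
Table: [696, 902, 631, 973, 174, 701, ∅, ∅, 956, ∅, ∅, ∅, ∅, 897, ∅, ∅, 781]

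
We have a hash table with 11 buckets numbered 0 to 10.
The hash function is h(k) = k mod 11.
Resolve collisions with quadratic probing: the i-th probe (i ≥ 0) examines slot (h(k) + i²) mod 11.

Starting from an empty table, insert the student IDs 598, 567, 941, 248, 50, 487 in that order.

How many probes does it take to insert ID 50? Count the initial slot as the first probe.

Insert 598: h=4, slot 4 empty -> index 4.
Insert 567: h=6, slot 6 empty -> index 6.
Insert 941: h=6, slot 6 occupied -> index 7.
Insert 248: h=6, slots 6,7 occupied -> index 10.
Insert 50: h=6, slots 6,7,10,4 occupied -> index 0.
Insert 487: h=3, slot 3 empty -> index 3.
Table: [50, ., ., 487, 598, ., 567, 941, ., ., 248]

5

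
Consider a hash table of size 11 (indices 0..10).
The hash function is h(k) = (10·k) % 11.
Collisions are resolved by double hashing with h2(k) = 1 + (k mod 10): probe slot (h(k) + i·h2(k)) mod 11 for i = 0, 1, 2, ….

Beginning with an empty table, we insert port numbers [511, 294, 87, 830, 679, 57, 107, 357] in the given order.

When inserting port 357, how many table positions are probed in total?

4

511 hashes to 6; slot 6 is free → place at 6.
294 hashes to 3; slot 3 is free → place at 3.
87 hashes to 1; slot 1 is free → place at 1.
830 hashes to 6, h2=1; 6 taken → place at 7.
679 hashes to 3, h2=10; 3 taken → place at 2.
57 hashes to 9; slot 9 is free → place at 9.
107 hashes to 3, h2=8; 3 taken → place at 0.
357 hashes to 6, h2=8; 6,3,0 taken → place at 8.
Table: [107, 87, 679, 294, _, _, 511, 830, 357, 57, _]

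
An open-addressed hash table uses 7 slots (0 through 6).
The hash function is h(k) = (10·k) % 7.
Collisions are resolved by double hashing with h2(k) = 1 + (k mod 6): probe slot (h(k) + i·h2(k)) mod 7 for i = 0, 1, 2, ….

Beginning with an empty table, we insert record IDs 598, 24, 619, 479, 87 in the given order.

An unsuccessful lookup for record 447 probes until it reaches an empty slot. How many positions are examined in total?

3

598: h=2 => slot 2
24: h=2, h2=1, probe 2,3 => slot 3
619: h=2, h2=2, probe 2,4 => slot 4
479: h=2, h2=6, probe 2,1 => slot 1
87: h=2, h2=4, probe 2,6 => slot 6
Table: [—, 479, 598, 24, 619, —, 87]
Lookup 447: h=4, h2=4, probe 4,1,5 → slot 5 empty, not found.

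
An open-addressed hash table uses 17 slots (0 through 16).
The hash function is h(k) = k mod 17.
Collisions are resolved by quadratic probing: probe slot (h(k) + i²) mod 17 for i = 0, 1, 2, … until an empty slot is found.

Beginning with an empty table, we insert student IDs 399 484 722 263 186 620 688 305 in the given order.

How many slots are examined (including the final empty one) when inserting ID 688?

399 hashes to 8; slot 8 is free → place at 8.
484 hashes to 8; 8 taken → place at 9.
722 hashes to 8; 8,9 taken → place at 12.
263 hashes to 8; 8,9,12 taken → place at 0.
186 hashes to 16; slot 16 is free → place at 16.
620 hashes to 8; 8,9,12,0 taken → place at 7.
688 hashes to 8; 8,9,12,0,7,16 taken → place at 10.
305 hashes to 16; 16,0 taken → place at 3.
Table: [263, ., ., 305, ., ., ., 620, 399, 484, 688, ., 722, ., ., ., 186]

7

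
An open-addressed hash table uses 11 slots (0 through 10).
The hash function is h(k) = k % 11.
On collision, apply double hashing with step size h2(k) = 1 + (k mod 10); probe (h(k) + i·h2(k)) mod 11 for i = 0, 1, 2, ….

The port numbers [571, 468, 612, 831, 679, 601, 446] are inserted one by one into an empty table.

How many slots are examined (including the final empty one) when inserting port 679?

4

Insert 571: h=10, slot 10 empty → index 10.
Insert 468: h=6, slot 6 empty → index 6.
Insert 612: h=7, slot 7 empty → index 7.
Insert 831: h=6, h2=2, slot 6 occupied → index 8.
Insert 679: h=8, h2=10, slots 8,7,6 occupied → index 5.
Insert 601: h=7, h2=2, slot 7 occupied → index 9.
Insert 446: h=6, h2=7, slot 6 occupied → index 2.
Table: [—, —, 446, —, —, 679, 468, 612, 831, 601, 571]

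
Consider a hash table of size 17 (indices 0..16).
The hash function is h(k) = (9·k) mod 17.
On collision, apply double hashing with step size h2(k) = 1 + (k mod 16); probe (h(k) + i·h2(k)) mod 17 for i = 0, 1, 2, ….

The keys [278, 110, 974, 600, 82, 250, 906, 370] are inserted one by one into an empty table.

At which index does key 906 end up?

278: h=3 => slot 3
110: h=4 => slot 4
974: h=11 => slot 11
600: h=11, h2=9, probe 11,3,12 => slot 12
82: h=7 => slot 7
250: h=6 => slot 6
906: h=11, h2=11, probe 11,5 => slot 5
370: h=15 => slot 15
Table: [_, _, _, 278, 110, 906, 250, 82, _, _, _, 974, 600, _, _, 370, _]

5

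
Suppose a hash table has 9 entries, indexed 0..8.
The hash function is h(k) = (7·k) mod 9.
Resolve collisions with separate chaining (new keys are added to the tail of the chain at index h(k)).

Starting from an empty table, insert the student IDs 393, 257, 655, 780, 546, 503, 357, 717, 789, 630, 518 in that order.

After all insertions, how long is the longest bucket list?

Insert 393: h=6, bucket 6 empty -> new chain.
Insert 257: h=8, bucket 8 empty -> new chain.
Insert 655: h=4, bucket 4 empty -> new chain.
Insert 780: h=6, bucket 6 nonempty -> append to chain.
Insert 546: h=6, bucket 6 nonempty -> append to chain.
Insert 503: h=2, bucket 2 empty -> new chain.
Insert 357: h=6, bucket 6 nonempty -> append to chain.
Insert 717: h=6, bucket 6 nonempty -> append to chain.
Insert 789: h=6, bucket 6 nonempty -> append to chain.
Insert 630: h=0, bucket 0 empty -> new chain.
Insert 518: h=8, bucket 8 nonempty -> append to chain.
Final buckets:
0: 630
1: _
2: 503
3: _
4: 655
5: _
6: 393 -> 780 -> 546 -> 357 -> 717 -> 789
7: _
8: 257 -> 518

6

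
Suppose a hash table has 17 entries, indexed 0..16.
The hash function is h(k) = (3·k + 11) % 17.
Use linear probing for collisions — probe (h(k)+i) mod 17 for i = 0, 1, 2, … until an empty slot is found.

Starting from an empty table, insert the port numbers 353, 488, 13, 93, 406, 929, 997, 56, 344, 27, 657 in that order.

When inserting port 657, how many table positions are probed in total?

3

353: h=16 => slot 16
488: h=13 => slot 13
13: h=16, probe 16,0 => slot 0
93: h=1 => slot 1
406: h=5 => slot 5
929: h=10 => slot 10
997: h=10, probe 10,11 => slot 11
56: h=9 => slot 9
344: h=6 => slot 6
27: h=7 => slot 7
657: h=10, probe 10,11,12 => slot 12
Table: [13, 93, —, —, —, 406, 344, 27, —, 56, 929, 997, 657, 488, —, —, 353]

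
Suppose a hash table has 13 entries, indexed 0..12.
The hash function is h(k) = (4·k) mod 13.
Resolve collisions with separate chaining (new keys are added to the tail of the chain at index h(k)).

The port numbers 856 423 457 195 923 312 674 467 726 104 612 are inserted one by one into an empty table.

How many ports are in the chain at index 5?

3

Insert 856: h=5, bucket 5 empty -> new chain.
Insert 423: h=2, bucket 2 empty -> new chain.
Insert 457: h=8, bucket 8 empty -> new chain.
Insert 195: h=0, bucket 0 empty -> new chain.
Insert 923: h=0, bucket 0 nonempty -> append to chain.
Insert 312: h=0, bucket 0 nonempty -> append to chain.
Insert 674: h=5, bucket 5 nonempty -> append to chain.
Insert 467: h=9, bucket 9 empty -> new chain.
Insert 726: h=5, bucket 5 nonempty -> append to chain.
Insert 104: h=0, bucket 0 nonempty -> append to chain.
Insert 612: h=4, bucket 4 empty -> new chain.
Final buckets:
0: 195 -> 923 -> 312 -> 104
1: -
2: 423
3: -
4: 612
5: 856 -> 674 -> 726
6: -
7: -
8: 457
9: 467
10: -
11: -
12: -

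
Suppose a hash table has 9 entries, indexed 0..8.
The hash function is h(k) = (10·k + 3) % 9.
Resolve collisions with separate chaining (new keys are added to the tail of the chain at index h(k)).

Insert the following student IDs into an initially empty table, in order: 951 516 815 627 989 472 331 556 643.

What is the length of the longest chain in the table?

2

951 → bucket 0
516 → bucket 6
815 → bucket 8
627 → bucket 0 (collision)
989 → bucket 2
472 → bucket 7
331 → bucket 1
556 → bucket 1 (collision)
643 → bucket 7 (collision)
Final buckets:
0: 951 -> 627
1: 331 -> 556
2: 989
3: -
4: -
5: -
6: 516
7: 472 -> 643
8: 815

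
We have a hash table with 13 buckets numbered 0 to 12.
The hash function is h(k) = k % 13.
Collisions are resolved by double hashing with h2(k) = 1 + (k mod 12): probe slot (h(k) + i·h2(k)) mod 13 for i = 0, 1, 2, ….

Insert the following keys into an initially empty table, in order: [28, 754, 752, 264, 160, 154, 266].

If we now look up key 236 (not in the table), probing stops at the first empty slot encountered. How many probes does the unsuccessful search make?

4

28 hashes to 2; slot 2 is free => place at 2.
754 hashes to 0; slot 0 is free => place at 0.
752 hashes to 11; slot 11 is free => place at 11.
264 hashes to 4; slot 4 is free => place at 4.
160 hashes to 4, h2=5; 4 taken => place at 9.
154 hashes to 11, h2=11; 11,9 taken => place at 7.
266 hashes to 6; slot 6 is free => place at 6.
Table: [754, -, 28, -, 264, -, 266, 154, -, 160, -, 752, -]
Lookup 236: h=2, h2=9, probe 2,11,7,3 → slot 3 empty, not found.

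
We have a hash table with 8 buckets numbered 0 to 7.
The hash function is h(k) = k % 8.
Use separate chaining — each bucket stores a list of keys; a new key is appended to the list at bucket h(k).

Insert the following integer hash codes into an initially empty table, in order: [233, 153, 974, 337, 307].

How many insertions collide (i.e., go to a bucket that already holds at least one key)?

Insert 233: h=1, bucket 1 empty -> new chain.
Insert 153: h=1, bucket 1 nonempty -> append to chain.
Insert 974: h=6, bucket 6 empty -> new chain.
Insert 337: h=1, bucket 1 nonempty -> append to chain.
Insert 307: h=3, bucket 3 empty -> new chain.
Final buckets:
0: ∅
1: 233 -> 153 -> 337
2: ∅
3: 307
4: ∅
5: ∅
6: 974
7: ∅

2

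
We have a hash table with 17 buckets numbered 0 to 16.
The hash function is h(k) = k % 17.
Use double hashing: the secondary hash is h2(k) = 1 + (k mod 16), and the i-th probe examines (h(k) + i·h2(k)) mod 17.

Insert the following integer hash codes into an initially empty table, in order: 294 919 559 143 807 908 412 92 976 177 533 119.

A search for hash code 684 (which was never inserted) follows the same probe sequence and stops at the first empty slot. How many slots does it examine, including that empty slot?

294: h=5 → slot 5
919: h=1 → slot 1
559: h=15 → slot 15
143: h=7 → slot 7
807: h=8 → slot 8
908: h=7, h2=13, probe 7,3 → slot 3
412: h=4 → slot 4
92: h=7, h2=13, probe 7,3,16 → slot 16
976: h=7, h2=1, probe 7,8,9 → slot 9
177: h=7, h2=2, probe 7,9,11 → slot 11
533: h=6 → slot 6
119: h=0 → slot 0
Table: [119, 919, ., 908, 412, 294, 533, 143, 807, 976, ., 177, ., ., ., 559, 92]
Lookup 684: h=4, h2=13, probe 4,0,13 → slot 13 empty, not found.

3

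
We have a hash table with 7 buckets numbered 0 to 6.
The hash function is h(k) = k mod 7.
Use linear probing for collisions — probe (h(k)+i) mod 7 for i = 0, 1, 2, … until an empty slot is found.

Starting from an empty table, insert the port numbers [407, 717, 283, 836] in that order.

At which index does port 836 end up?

407 hashes to 1; slot 1 is free → place at 1.
717 hashes to 3; slot 3 is free → place at 3.
283 hashes to 3; 3 taken → place at 4.
836 hashes to 3; 3,4 taken → place at 5.
Table: [—, 407, —, 717, 283, 836, —]

5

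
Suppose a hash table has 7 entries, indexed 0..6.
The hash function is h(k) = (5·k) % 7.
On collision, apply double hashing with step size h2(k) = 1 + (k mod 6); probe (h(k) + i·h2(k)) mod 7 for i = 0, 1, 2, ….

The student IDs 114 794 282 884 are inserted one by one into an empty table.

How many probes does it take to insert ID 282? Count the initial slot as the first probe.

2

114: h=3 => slot 3
794: h=1 => slot 1
282: h=3, h2=1, probe 3,4 => slot 4
884: h=3, h2=3, probe 3,6 => slot 6
Table: [., 794, ., 114, 282, ., 884]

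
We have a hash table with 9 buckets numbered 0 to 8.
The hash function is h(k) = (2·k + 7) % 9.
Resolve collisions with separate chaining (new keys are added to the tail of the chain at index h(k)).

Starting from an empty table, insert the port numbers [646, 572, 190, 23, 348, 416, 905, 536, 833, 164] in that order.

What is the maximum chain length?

5

Insert 646: h=3, bucket 3 empty → new chain.
Insert 572: h=8, bucket 8 empty → new chain.
Insert 190: h=0, bucket 0 empty → new chain.
Insert 23: h=8, bucket 8 nonempty → append to chain.
Insert 348: h=1, bucket 1 empty → new chain.
Insert 416: h=2, bucket 2 empty → new chain.
Insert 905: h=8, bucket 8 nonempty → append to chain.
Insert 536: h=8, bucket 8 nonempty → append to chain.
Insert 833: h=8, bucket 8 nonempty → append to chain.
Insert 164: h=2, bucket 2 nonempty → append to chain.
Final buckets:
0: 190
1: 348
2: 416 -> 164
3: 646
4: -
5: -
6: -
7: -
8: 572 -> 23 -> 905 -> 536 -> 833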